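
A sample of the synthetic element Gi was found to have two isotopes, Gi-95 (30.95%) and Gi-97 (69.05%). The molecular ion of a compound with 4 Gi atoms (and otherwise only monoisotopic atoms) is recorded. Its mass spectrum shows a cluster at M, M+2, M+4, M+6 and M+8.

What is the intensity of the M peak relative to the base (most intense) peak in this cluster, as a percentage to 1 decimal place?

Binomial terms of (0.3095 + 0.6905)^4: M 0.0092, M+2 0.0819, M+4 0.2740, M+6 0.4076, M+8 0.2273 → M+6 is the base peak.
P(M+6) = C(4,3) × 0.3095^1 × 0.6905^3 = 4 × 0.3095 × 0.32922367 = 0.407579 (base)
P(M) = C(4,0) × 0.3095^4 × 0.6905^0 = 1 × 0.00917577 × 1.0000 = 0.009176
Relative intensity = 0.009176 / 0.407579 × 100 = 2.3

2.3%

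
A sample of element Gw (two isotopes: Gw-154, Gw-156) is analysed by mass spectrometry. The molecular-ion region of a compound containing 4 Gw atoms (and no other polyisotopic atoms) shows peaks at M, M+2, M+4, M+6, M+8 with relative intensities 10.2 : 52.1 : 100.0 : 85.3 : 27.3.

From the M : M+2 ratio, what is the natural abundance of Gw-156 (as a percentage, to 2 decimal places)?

56.08%

Let p = fractional abundance of Gw-154. I(M+2)/I(M) = [C(4,1)·p^3·(1−p)] / p^4 = 4·(1−p)/p = 52.1/10.2 = 5.1078
(1−p)/p = 5.1078/4 = 1.2770  ⇒  p = 1/(1 + 1.2770) = 0.4392
Gw-154: 43.92%, Gw-156: 56.08%.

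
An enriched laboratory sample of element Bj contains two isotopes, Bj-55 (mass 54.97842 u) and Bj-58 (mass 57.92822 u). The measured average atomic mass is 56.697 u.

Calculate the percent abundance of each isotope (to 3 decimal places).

Bj-55: 41.739%, Bj-58: 58.261%

With x = fraction of Bj-55 (so Bj-58 is 1 − x):
54.97842·x + 57.92822·(1 − x) = 56.697
(54.97842 − 57.92822)·x = 56.697 − 57.92822
x = -1.23122 / -2.94980 = 0.41739 → 41.739% Bj-55, 58.261% Bj-58.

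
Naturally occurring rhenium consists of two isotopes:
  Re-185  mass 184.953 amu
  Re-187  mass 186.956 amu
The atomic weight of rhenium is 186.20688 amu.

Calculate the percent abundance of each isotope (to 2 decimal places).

Re-185: 37.40%, Re-187: 62.60%

Writing the weighted mean with unknown fraction x of Re-185:
184.953·x + 186.956·(1 − x) = 186.20688
(184.953 − 186.956)·x = 186.20688 − 186.956
x = -0.74912 / -2.003 = 0.37400 → 37.40% Re-185, 62.60% Re-187.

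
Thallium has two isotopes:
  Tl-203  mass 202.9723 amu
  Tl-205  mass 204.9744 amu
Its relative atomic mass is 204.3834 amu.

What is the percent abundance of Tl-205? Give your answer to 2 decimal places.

70.48%

Let x be the fractional abundance of Tl-203; then Tl-205 has abundance 1 − x.
202.9723·x + 204.9744·(1 − x) = 204.3834
(202.9723 − 204.9744)·x = 204.3834 − 204.9744
x = -0.5910 / -2.0021 = 0.29519 → 29.52% Tl-203, 70.48% Tl-205.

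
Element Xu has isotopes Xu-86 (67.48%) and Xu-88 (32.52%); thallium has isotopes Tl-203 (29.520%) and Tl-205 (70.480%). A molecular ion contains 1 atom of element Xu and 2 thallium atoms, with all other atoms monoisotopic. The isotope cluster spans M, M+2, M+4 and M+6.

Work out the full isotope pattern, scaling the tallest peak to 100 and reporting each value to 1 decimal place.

Element Xu pattern (n=1): 0.6748 : 0.3252
Thallium pattern (n=2): 0.08714304 : 0.41611392 : 0.49674304
Convolve the two distributions (both contribute in 2-u steps):
  M: 0.6748×0.08714304 = 0.058804
  M+2: 0.6748×0.41611392 + 0.3252×0.08714304 = 0.309133
  M+4: 0.6748×0.49674304 + 0.3252×0.41611392 = 0.470522
  M+6: 0.3252×0.49674304 = 0.161541
Scale to base peak (0.470522) = 100: 12.5 : 65.7 : 100.0 : 34.3

12.5 : 65.7 : 100.0 : 34.3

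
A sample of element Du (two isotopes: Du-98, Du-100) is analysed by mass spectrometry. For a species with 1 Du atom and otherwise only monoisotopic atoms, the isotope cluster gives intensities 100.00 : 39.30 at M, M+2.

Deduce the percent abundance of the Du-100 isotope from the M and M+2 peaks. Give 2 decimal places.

If p is the fraction of Du that is Du-98, then I(M+2)/I(M) = [C(1,1)·p^0·(1−p)] / p^1 = 1·(1−p)/p = 39.30/100.00 = 0.3930
(1−p)/p = 0.3930/1 = 0.3930  ⇒  p = 1/(1 + 0.3930) = 0.7179
Du-98: 71.79%, Du-100: 28.21%.

28.21%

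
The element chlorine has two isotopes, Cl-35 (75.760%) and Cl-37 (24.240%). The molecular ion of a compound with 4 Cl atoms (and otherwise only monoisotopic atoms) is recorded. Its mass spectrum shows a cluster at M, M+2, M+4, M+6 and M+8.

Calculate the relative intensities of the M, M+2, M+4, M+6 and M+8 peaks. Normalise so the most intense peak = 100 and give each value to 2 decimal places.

Expanding (0.75760 + 0.24240)^4:
P(M) = 0.75760^4 = 0.329428
P(M+2) = 4 × 0.75760^3 × 0.24240^1 = 0.421612
P(M+4) = 6 × 0.75760^2 × 0.24240^2 = 0.202347
P(M+6) = 4 × 0.75760^1 × 0.24240^3 = 0.043162
P(M+8) = 0.24240^4 = 0.003452
The M+2 peak is largest (0.421612); scaling to 100 gives 78.14 : 100.00 : 47.99 : 10.24 : 0.82.

78.14 : 100.00 : 47.99 : 10.24 : 0.82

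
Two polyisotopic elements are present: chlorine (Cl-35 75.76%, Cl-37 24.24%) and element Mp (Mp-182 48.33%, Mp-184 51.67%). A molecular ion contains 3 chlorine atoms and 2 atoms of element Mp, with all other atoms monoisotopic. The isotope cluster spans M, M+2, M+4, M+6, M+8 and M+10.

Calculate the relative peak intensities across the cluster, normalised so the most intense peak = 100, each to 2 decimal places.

Chlorine pattern (n=3): 0.4348304 : 0.41738208 : 0.13354464 : 0.01424288
Element Mp pattern (n=2): 0.23357889 : 0.49944222 : 0.26697889
Convolve the two distributions (both contribute in 2-u steps):
  M: 0.4348304×0.23357889 = 0.101567
  M+2: 0.4348304×0.49944222 + 0.41738208×0.23357889 = 0.314664
  M+4: 0.4348304×0.26697889 + 0.41738208×0.49944222 + 0.13354464×0.23357889 = 0.355742
  M+6: 0.41738208×0.26697889 + 0.13354464×0.49944222 + 0.01424288×0.23357889 = 0.181457
  M+8: 0.13354464×0.26697889 + 0.01424288×0.49944222 = 0.042767
  M+10: 0.01424288×0.26697889 = 0.003803
Scale to base peak (0.355742) = 100: 28.55 : 88.45 : 100.00 : 51.01 : 12.02 : 1.07

28.55 : 88.45 : 100.00 : 51.01 : 12.02 : 1.07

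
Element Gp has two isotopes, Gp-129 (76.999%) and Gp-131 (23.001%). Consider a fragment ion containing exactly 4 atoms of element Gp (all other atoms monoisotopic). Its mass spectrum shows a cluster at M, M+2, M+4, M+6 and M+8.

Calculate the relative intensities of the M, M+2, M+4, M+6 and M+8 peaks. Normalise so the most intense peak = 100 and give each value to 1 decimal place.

83.7 : 100.0 : 44.8 : 8.9 : 0.7

Each Gp atom is independently Gp-129 (p = 0.76999) or Gp-131 (q = 0.23001); the cluster is the binomial expansion (p + q)^4.
P(M) = 0.76999^4 = 0.351512
P(M+2) = 4 × 0.76999^3 × 0.23001^1 = 0.420012
P(M+4) = 6 × 0.76999^2 × 0.23001^2 = 0.188198
P(M+6) = 4 × 0.76999^1 × 0.23001^3 = 0.037479
P(M+8) = 0.23001^4 = 0.002799
The M+2 peak is largest (0.420012); scaling to 100 gives 83.7 : 100.0 : 44.8 : 8.9 : 0.7.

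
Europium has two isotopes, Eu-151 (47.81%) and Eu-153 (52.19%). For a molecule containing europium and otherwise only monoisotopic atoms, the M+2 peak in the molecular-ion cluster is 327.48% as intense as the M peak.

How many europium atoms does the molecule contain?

With n Eu atoms, P(M+2)/P(M) = C(n,1)·p^(n−1)q / p^n = n·q/p = n · 0.5219/0.4781.
n = 3.2748 × 0.4781/0.5219 = 3.00 ≈ 3

3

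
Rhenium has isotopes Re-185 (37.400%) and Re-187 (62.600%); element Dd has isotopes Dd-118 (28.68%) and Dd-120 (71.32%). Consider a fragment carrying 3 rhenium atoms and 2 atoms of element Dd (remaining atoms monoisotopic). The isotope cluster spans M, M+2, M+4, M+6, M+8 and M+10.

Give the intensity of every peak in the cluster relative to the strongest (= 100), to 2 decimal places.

1.29 : 12.89 : 51.02 : 100.00 : 97.10 : 37.40

Rhenium pattern (n=3): 0.05231362 : 0.26268713 : 0.43968487 : 0.24531438
Element Dd pattern (n=2): 0.08225424 : 0.40909152 : 0.50865424
Convolve the two distributions (both contribute in 2-u steps):
  M: 0.05231362×0.08225424 = 0.004303
  M+2: 0.05231362×0.40909152 + 0.26268713×0.08225424 = 0.043008
  M+4: 0.05231362×0.50865424 + 0.26268713×0.40909152 + 0.43968487×0.08225424 = 0.170239
  M+6: 0.26268713×0.50865424 + 0.43968487×0.40909152 + 0.24531438×0.08225424 = 0.333666
  M+8: 0.43968487×0.50865424 + 0.24531438×0.40909152 = 0.324004
  M+10: 0.24531438×0.50865424 = 0.124780
Scale to base peak (0.333666) = 100: 1.29 : 12.89 : 51.02 : 100.00 : 97.10 : 37.40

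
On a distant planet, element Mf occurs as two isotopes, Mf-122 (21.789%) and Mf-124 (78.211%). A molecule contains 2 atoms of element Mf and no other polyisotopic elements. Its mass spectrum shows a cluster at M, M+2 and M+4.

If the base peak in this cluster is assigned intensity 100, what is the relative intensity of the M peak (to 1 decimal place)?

7.8

Term probabilities: M 0.0475, M+2 0.3408, M+4 0.6117. Base peak = M+4.
P(M+4) = C(2,2) × 0.21789^0 × 0.78211^2 = 1 × 1.0000 × 0.61169605 = 0.611696 (base)
P(M) = C(2,0) × 0.21789^2 × 0.78211^0 = 1 × 0.04747605 × 1.0000 = 0.047476
Relative intensity = 0.047476 / 0.611696 × 100 = 7.8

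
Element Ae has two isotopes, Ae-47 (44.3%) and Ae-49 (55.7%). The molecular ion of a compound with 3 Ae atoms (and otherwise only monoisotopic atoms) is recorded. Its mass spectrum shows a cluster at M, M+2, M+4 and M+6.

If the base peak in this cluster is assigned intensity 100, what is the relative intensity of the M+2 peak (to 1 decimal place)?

79.5

Binomial terms of (0.443 + 0.557)^3: M 0.0869, M+2 0.3279, M+4 0.4123, M+6 0.1728 → M+4 is the base peak.
P(M+4) = C(3,2) × 0.443^1 × 0.557^2 = 3 × 0.4430 × 0.310249 = 0.412321 (base)
P(M+2) = C(3,1) × 0.443^2 × 0.557^1 = 3 × 0.196249 × 0.5570 = 0.327932
Relative intensity = 0.327932 / 0.412321 × 100 = 79.5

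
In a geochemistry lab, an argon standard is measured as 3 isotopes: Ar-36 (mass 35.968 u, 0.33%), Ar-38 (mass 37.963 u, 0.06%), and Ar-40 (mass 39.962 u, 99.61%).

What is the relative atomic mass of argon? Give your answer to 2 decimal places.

39.95 u

Weight each isotope mass by its fractional abundance: 0.0033 × 35.968 + 0.0006 × 37.963 + 0.9961 × 39.962
= 0.1187 + 0.0228 + 39.8061 = 39.9476 u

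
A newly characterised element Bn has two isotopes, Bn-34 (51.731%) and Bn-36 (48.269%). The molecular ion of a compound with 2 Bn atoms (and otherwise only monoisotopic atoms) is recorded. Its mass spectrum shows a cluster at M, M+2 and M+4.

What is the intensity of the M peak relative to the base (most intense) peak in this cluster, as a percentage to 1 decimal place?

Term probabilities: M 0.2676, M+2 0.4994, M+4 0.2330. Base peak = M+2.
P(M+2) = C(2,1) × 0.51731^1 × 0.48269^1 = 2 × 0.51731 × 0.48269 = 0.499401 (base)
P(M) = C(2,0) × 0.51731^2 × 0.48269^0 = 1 × 0.26760964 × 1.0000 = 0.267610
Relative intensity = 0.267610 / 0.499401 × 100 = 53.6

53.6%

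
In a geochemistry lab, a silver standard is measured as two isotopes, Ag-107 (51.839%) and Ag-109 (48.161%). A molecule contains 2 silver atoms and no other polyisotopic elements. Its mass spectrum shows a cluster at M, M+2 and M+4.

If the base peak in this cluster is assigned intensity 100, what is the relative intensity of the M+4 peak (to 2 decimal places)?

46.45

Binomial terms of (0.51839 + 0.48161)^2: M 0.2687, M+2 0.4993, M+4 0.2319 → M+2 is the base peak.
P(M+2) = C(2,1) × 0.51839^1 × 0.48161^1 = 2 × 0.51839 × 0.48161 = 0.499324 (base)
P(M+4) = C(2,2) × 0.51839^0 × 0.48161^2 = 1 × 1.0000 × 0.23194819 = 0.231948
Relative intensity = 0.231948 / 0.499324 × 100 = 46.45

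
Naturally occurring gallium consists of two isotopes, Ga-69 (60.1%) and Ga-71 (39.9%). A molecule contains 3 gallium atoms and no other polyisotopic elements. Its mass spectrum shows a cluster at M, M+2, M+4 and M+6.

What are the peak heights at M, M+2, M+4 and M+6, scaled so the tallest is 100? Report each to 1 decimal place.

Each Ga atom is independently Ga-69 (p = 0.601) or Ga-71 (q = 0.399); the cluster is the binomial expansion (p + q)^3.
P(M) = 0.601^3 = 0.217082
P(M+2) = 3 × 0.601^2 × 0.399^1 = 0.432358
P(M+4) = 3 × 0.601^1 × 0.399^2 = 0.287039
P(M+6) = 0.399^3 = 0.063521
The M+2 peak is largest (0.432358); scaling to 100 gives 50.2 : 100.0 : 66.4 : 14.7.

50.2 : 100.0 : 66.4 : 14.7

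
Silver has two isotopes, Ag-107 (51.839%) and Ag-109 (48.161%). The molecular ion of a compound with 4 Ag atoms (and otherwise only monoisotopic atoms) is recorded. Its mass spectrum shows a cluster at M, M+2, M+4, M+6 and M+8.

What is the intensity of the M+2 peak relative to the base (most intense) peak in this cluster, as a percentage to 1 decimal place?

71.8%

Binomial terms of (0.51839 + 0.48161)^4: M 0.0722, M+2 0.2684, M+4 0.3740, M+6 0.2316, M+8 0.0538 → M+4 is the base peak.
P(M+4) = C(4,2) × 0.51839^2 × 0.48161^2 = 6 × 0.26872819 × 0.23194819 = 0.373986 (base)
P(M+2) = C(4,1) × 0.51839^3 × 0.48161^1 = 4 × 0.13930601 × 0.48161 = 0.268365
Relative intensity = 0.268365 / 0.373986 × 100 = 71.8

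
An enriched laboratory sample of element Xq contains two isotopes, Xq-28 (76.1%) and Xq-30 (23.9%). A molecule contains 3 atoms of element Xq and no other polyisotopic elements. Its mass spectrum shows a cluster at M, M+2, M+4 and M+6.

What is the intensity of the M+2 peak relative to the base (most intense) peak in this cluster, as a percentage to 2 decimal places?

(0.761 + 0.239)^3 gives M 0.4407, M+2 0.4152, M+4 0.1304, M+6 0.0137; the largest is M.
P(M) = C(3,0) × 0.761^3 × 0.239^0 = 1 × 0.44071108 × 1.0000 = 0.440711 (base)
P(M+2) = C(3,1) × 0.761^2 × 0.239^1 = 3 × 0.579121 × 0.2390 = 0.415230
Relative intensity = 0.415230 / 0.440711 × 100 = 94.22

94.22%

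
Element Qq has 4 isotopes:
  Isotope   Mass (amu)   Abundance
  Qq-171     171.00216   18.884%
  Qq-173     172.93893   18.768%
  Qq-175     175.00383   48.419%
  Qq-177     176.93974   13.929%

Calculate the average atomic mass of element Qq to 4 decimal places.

Weight each isotope mass by its fractional abundance: 0.18884 × 171.00216 + 0.18768 × 172.93893 + 0.48419 × 175.00383 + 0.13929 × 176.93974
= 32.292048 + 32.457178 + 84.735104 + 24.645936 = 174.130266 amu

174.1303 amu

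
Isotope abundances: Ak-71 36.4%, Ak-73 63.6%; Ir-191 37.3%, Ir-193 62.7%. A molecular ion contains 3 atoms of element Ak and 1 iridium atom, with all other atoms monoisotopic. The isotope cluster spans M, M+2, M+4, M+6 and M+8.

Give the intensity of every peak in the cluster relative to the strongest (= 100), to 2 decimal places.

Element Ak pattern (n=3): 0.04822854 : 0.25280237 : 0.44170963 : 0.25725946
Iridium pattern (n=1): 0.3730 : 0.6270
Convolve the two distributions (both contribute in 2-u steps):
  M: 0.04822854×0.3730 = 0.017989
  M+2: 0.04822854×0.6270 + 0.25280237×0.3730 = 0.124535
  M+4: 0.25280237×0.6270 + 0.44170963×0.3730 = 0.323265
  M+6: 0.44170963×0.6270 + 0.25725946×0.3730 = 0.372910
  M+8: 0.25725946×0.6270 = 0.161302
Scale to base peak (0.372910) = 100: 4.82 : 33.40 : 86.69 : 100.00 : 43.25

4.82 : 33.40 : 86.69 : 100.00 : 43.25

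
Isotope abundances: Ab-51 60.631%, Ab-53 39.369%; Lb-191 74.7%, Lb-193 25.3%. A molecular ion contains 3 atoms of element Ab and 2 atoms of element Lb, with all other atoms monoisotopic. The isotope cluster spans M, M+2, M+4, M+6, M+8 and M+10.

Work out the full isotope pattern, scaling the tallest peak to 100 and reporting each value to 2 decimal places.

Element Ab pattern (n=3): 0.22288672 : 0.43417529 : 0.28191926 : 0.06101873
Element Lb pattern (n=2): 0.558009 : 0.377982 : 0.064009
Convolve the two distributions (both contribute in 2-u steps):
  M: 0.22288672×0.558009 = 0.124373
  M+2: 0.22288672×0.377982 + 0.43417529×0.558009 = 0.326521
  M+4: 0.22288672×0.064009 + 0.43417529×0.377982 + 0.28191926×0.558009 = 0.335691
  M+6: 0.43417529×0.064009 + 0.28191926×0.377982 + 0.06101873×0.558009 = 0.168401
  M+8: 0.28191926×0.064009 + 0.06101873×0.377982 = 0.041109
  M+10: 0.06101873×0.064009 = 0.003906
Scale to base peak (0.335691) = 100: 37.05 : 97.27 : 100.00 : 50.17 : 12.25 : 1.16

37.05 : 97.27 : 100.00 : 50.17 : 12.25 : 1.16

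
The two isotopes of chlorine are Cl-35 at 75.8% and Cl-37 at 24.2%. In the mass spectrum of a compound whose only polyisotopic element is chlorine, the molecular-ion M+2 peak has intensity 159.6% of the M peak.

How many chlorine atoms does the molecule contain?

For n independent Cl atoms, I(M+2)/I(M) = n · (abundance Cl-37) / (abundance Cl-35) = n · 0.242/0.758.
n = 1.596 × 0.758/0.242 = 5.00 ≈ 5

5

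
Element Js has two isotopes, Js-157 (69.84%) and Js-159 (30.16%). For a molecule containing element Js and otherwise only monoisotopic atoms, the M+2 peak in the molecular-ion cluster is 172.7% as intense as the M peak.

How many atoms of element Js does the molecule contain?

4

With n Js atoms, P(M+2)/P(M) = C(n,1)·p^(n−1)q / p^n = n·q/p = n · 0.3016/0.6984.
n = 1.727 × 0.6984/0.3016 = 4.00 ≈ 4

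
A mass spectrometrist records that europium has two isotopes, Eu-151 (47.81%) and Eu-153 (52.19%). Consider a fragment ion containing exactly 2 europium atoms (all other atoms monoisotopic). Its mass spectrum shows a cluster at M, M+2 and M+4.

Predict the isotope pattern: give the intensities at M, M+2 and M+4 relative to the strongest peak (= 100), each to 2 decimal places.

45.80 : 100.00 : 54.58

Expanding (0.4781 + 0.5219)^2:
P(M) = 0.4781^2 = 0.228580
P(M+2) = 2 × 0.4781^1 × 0.5219^1 = 0.499041
P(M+4) = 0.5219^2 = 0.272380
The M+2 peak is largest (0.499041); scaling to 100 gives 45.80 : 100.00 : 54.58.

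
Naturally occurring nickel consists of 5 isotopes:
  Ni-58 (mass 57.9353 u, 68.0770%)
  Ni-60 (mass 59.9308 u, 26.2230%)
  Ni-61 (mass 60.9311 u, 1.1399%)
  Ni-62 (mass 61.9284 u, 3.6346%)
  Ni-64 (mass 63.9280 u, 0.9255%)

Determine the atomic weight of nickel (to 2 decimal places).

58.69 u

The abundance-weighted mean is 0.680770 × 57.9353 + 0.262230 × 59.9308 + 0.011399 × 60.9311 + 0.036346 × 61.9284 + 0.009255 × 63.9280
= 39.44061 + 15.71565 + 0.69455 + 2.25085 + 0.59165 = 58.69331 u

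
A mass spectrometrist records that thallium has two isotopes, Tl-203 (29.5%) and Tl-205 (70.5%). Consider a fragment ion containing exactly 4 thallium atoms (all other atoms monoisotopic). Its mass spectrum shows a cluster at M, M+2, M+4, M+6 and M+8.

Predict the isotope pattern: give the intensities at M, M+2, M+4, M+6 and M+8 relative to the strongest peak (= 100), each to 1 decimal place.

1.8 : 17.5 : 62.8 : 100.0 : 59.7

Each Tl atom is independently Tl-203 (p = 0.295) or Tl-205 (q = 0.705); the cluster is the binomial expansion (p + q)^4.
P(M) = 0.295^4 = 0.007573
P(M+2) = 4 × 0.295^3 × 0.705^1 = 0.072396
P(M+4) = 6 × 0.295^2 × 0.705^2 = 0.259522
P(M+6) = 4 × 0.295^1 × 0.705^3 = 0.413475
P(M+8) = 0.705^4 = 0.247034
The M+6 peak is largest (0.413475); scaling to 100 gives 1.8 : 17.5 : 62.8 : 100.0 : 59.7.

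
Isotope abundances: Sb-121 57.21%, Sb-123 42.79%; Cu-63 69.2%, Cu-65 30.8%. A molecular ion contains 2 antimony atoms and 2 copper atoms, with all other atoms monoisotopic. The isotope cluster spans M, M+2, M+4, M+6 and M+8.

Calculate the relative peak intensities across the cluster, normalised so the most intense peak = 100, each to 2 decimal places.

41.91 : 100.00 : 87.56 : 33.29 : 4.64

Antimony pattern (n=2): 0.32729841 : 0.48960318 : 0.18309841
Copper pattern (n=2): 0.478864 : 0.426272 : 0.094864
Convolve the two distributions (both contribute in 2-u steps):
  M: 0.32729841×0.478864 = 0.156731
  M+2: 0.32729841×0.426272 + 0.48960318×0.478864 = 0.373971
  M+4: 0.32729841×0.094864 + 0.48960318×0.426272 + 0.18309841×0.478864 = 0.327432
  M+6: 0.48960318×0.094864 + 0.18309841×0.426272 = 0.124495
  M+8: 0.18309841×0.094864 = 0.017369
Scale to base peak (0.373971) = 100: 41.91 : 100.00 : 87.56 : 33.29 : 4.64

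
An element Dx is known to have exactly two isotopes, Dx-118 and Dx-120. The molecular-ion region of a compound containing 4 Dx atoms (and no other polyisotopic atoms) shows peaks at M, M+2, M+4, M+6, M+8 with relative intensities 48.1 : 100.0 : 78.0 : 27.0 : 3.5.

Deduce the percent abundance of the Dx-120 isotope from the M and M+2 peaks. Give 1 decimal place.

Write p for the Dx-118 fraction. I(M+2)/I(M) = [C(4,1)·p^3·(1−p)] / p^4 = 4·(1−p)/p = 100.0/48.1 = 2.0790
(1−p)/p = 2.0790/4 = 0.5198  ⇒  p = 1/(1 + 0.5198) = 0.6580
Dx-118: 65.8%, Dx-120: 34.2%.

34.2%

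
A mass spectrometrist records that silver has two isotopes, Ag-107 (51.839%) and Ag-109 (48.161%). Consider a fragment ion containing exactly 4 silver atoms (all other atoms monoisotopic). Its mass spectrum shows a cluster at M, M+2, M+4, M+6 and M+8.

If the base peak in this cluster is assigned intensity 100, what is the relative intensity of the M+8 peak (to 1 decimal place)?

14.4

(0.51839 + 0.48161)^4 gives M 0.0722, M+2 0.2684, M+4 0.3740, M+6 0.2316, M+8 0.0538; the largest is M+4.
P(M+4) = C(4,2) × 0.51839^2 × 0.48161^2 = 6 × 0.26872819 × 0.23194819 = 0.373986 (base)
P(M+8) = C(4,4) × 0.51839^0 × 0.48161^4 = 1 × 1.0000 × 0.05379996 = 0.053800
Relative intensity = 0.053800 / 0.373986 × 100 = 14.4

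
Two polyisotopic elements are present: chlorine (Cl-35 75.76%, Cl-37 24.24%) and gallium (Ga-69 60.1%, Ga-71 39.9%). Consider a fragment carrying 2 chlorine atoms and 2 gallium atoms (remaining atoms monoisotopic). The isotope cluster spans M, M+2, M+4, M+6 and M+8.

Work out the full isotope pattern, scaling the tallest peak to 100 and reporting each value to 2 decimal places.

Chlorine pattern (n=2): 0.57395776 : 0.36728448 : 0.05875776
Gallium pattern (n=2): 0.361201 : 0.479598 : 0.159201
Convolve the two distributions (both contribute in 2-u steps):
  M: 0.57395776×0.361201 = 0.207314
  M+2: 0.57395776×0.479598 + 0.36728448×0.361201 = 0.407933
  M+4: 0.57395776×0.159201 + 0.36728448×0.479598 + 0.05875776×0.361201 = 0.288747
  M+6: 0.36728448×0.159201 + 0.05875776×0.479598 = 0.086652
  M+8: 0.05875776×0.159201 = 0.009354
Scale to base peak (0.407933) = 100: 50.82 : 100.00 : 70.78 : 21.24 : 2.29

50.82 : 100.00 : 70.78 : 21.24 : 2.29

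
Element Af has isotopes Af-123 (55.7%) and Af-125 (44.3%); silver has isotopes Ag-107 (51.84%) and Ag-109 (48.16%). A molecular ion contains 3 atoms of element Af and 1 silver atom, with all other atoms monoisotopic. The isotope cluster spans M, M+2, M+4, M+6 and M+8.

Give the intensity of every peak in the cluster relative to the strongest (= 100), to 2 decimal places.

24.31 : 80.57 : 100.00 : 55.08 : 11.36

Element Af pattern (n=3): 0.17280869 : 0.41232092 : 0.32793208 : 0.08693831
Silver pattern (n=1): 0.5184 : 0.4816
Convolve the two distributions (both contribute in 2-u steps):
  M: 0.17280869×0.5184 = 0.089584
  M+2: 0.17280869×0.4816 + 0.41232092×0.5184 = 0.296972
  M+4: 0.41232092×0.4816 + 0.32793208×0.5184 = 0.368574
  M+6: 0.32793208×0.4816 + 0.08693831×0.5184 = 0.203001
  M+8: 0.08693831×0.4816 = 0.041869
Scale to base peak (0.368574) = 100: 24.31 : 80.57 : 100.00 : 55.08 : 11.36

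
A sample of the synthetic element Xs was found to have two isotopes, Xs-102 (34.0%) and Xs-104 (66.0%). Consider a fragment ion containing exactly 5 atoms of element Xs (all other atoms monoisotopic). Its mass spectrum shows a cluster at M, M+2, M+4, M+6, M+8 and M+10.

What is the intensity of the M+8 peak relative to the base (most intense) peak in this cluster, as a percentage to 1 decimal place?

97.1%

Term probabilities: M 0.0045, M+2 0.0441, M+4 0.1712, M+6 0.3323, M+8 0.3226, M+10 0.1252. Base peak = M+6.
P(M+6) = C(5,3) × 0.340^2 × 0.660^3 = 10 × 0.1156 × 0.287496 = 0.332345 (base)
P(M+8) = C(5,4) × 0.340^1 × 0.660^4 = 5 × 0.3400 × 0.18974736 = 0.322571
Relative intensity = 0.322571 / 0.332345 × 100 = 97.1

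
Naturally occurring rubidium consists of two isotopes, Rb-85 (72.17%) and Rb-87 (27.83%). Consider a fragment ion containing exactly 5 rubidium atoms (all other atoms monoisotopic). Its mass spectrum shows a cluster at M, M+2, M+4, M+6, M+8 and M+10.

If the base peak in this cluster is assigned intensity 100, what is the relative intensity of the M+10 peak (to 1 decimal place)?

Binomial terms of (0.7217 + 0.2783)^5: M 0.1958, M+2 0.3775, M+4 0.2911, M+6 0.1123, M+8 0.0216, M+10 0.0017 → M+2 is the base peak.
P(M+2) = C(5,1) × 0.7217^4 × 0.2783^1 = 5 × 0.27128565 × 0.2783 = 0.377494 (base)
P(M+10) = C(5,5) × 0.7217^0 × 0.2783^5 = 1 × 1.0000 × 0.00166942 = 0.001669
Relative intensity = 0.001669 / 0.377494 × 100 = 0.4

0.4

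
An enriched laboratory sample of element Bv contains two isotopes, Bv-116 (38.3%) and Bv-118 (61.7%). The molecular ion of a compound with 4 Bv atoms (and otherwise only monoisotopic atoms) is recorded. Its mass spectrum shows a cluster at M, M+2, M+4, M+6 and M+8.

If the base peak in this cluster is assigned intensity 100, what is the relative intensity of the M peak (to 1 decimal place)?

Term probabilities: M 0.0215, M+2 0.1387, M+4 0.3351, M+6 0.3598, M+8 0.1449. Base peak = M+6.
P(M+6) = C(4,3) × 0.383^1 × 0.617^3 = 4 × 0.3830 × 0.23488511 = 0.359844 (base)
P(M) = C(4,0) × 0.383^4 × 0.617^0 = 1 × 0.02151766 × 1.0000 = 0.021518
Relative intensity = 0.021518 / 0.359844 × 100 = 6.0

6.0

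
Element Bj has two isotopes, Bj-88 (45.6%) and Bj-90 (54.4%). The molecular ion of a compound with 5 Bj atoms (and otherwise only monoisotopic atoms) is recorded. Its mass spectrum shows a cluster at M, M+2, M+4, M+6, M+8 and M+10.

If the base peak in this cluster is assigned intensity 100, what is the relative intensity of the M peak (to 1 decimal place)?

5.9

Binomial terms of (0.456 + 0.544)^5: M 0.0197, M+2 0.1176, M+4 0.2806, M+6 0.3348, M+8 0.1997, M+10 0.0476 → M+6 is the base peak.
P(M+6) = C(5,3) × 0.456^2 × 0.544^3 = 10 × 0.207936 × 0.16098918 = 0.334754 (base)
P(M) = C(5,0) × 0.456^5 × 0.544^0 = 1 × 0.01971625 × 1.0000 = 0.019716
Relative intensity = 0.019716 / 0.334754 × 100 = 5.9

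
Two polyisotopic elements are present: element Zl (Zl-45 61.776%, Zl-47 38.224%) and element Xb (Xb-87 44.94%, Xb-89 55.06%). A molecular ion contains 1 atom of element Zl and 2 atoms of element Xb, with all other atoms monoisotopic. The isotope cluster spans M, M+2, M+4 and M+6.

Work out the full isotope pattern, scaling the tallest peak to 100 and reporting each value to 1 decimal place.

Element Zl pattern (n=1): 0.61776 : 0.38224
Element Xb pattern (n=2): 0.20196036 : 0.49487928 : 0.30316036
Convolve the two distributions (both contribute in 2-u steps):
  M: 0.61776×0.20196036 = 0.124763
  M+2: 0.61776×0.49487928 + 0.38224×0.20196036 = 0.382914
  M+4: 0.61776×0.30316036 + 0.38224×0.49487928 = 0.376443
  M+6: 0.38224×0.30316036 = 0.115880
Scale to base peak (0.382914) = 100: 32.6 : 100.0 : 98.3 : 30.3

32.6 : 100.0 : 98.3 : 30.3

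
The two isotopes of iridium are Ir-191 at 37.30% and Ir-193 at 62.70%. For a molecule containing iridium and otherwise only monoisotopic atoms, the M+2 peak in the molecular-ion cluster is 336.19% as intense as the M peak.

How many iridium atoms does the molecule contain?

The M+2/M ratio from n Ir atoms is n · q/p = n · 0.6270/0.3730.
n = 3.3619 × 0.3730/0.6270 = 2.00 ≈ 2

2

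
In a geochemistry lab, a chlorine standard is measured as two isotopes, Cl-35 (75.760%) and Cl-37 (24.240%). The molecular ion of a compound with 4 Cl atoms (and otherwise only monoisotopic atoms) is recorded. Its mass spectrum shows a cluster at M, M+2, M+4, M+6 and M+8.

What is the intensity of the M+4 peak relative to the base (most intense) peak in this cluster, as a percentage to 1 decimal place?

Term probabilities: M 0.3294, M+2 0.4216, M+4 0.2023, M+6 0.0432, M+8 0.0035. Base peak = M+2.
P(M+2) = C(4,1) × 0.75760^3 × 0.24240^1 = 4 × 0.4348304 × 0.2424 = 0.421612 (base)
P(M+4) = C(4,2) × 0.75760^2 × 0.24240^2 = 6 × 0.57395776 × 0.05875776 = 0.202347
Relative intensity = 0.202347 / 0.421612 × 100 = 48.0

48.0%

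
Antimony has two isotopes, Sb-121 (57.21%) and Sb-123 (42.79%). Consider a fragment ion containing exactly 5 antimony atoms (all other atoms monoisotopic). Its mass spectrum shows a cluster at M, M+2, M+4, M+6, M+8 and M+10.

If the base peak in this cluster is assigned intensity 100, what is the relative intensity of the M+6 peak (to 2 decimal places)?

74.79

(0.5721 + 0.4279)^5 gives M 0.0613, M+2 0.2292, M+4 0.3428, M+6 0.2564, M+8 0.0959, M+10 0.0143; the largest is M+4.
P(M+4) = C(5,2) × 0.5721^3 × 0.4279^2 = 10 × 0.18724742 × 0.18309841 = 0.342847 (base)
P(M+6) = C(5,3) × 0.5721^2 × 0.4279^3 = 10 × 0.32729841 × 0.07834781 = 0.256431
Relative intensity = 0.256431 / 0.342847 × 100 = 74.79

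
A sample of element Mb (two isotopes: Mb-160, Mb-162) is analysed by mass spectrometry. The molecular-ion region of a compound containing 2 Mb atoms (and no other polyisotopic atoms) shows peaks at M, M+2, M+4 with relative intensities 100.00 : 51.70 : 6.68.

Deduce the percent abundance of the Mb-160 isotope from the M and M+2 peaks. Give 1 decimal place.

79.5%

Let p = fractional abundance of Mb-160. I(M+2)/I(M) = [C(2,1)·p^1·(1−p)] / p^2 = 2·(1−p)/p = 51.70/100.00 = 0.5170
(1−p)/p = 0.5170/2 = 0.2585  ⇒  p = 1/(1 + 0.2585) = 0.7946
Mb-160: 79.5%, Mb-162: 20.5%.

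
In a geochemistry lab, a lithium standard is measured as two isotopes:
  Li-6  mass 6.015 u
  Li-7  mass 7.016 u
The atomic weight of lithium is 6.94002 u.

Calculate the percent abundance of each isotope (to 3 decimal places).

Li-6: 7.590%, Li-7: 92.410%

Writing the weighted mean with unknown fraction x of Li-6:
6.015·x + 7.016·(1 − x) = 6.94002
(6.015 − 7.016)·x = 6.94002 − 7.016
x = -0.07598 / -1.001 = 0.07590 → 7.590% Li-6, 92.410% Li-7.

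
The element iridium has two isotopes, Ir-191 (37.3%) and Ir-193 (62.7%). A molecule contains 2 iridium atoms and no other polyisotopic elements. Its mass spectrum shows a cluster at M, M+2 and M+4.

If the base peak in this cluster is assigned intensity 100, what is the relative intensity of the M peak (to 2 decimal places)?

29.74

Binomial terms of (0.373 + 0.627)^2: M 0.1391, M+2 0.4677, M+4 0.3931 → M+2 is the base peak.
P(M+2) = C(2,1) × 0.373^1 × 0.627^1 = 2 × 0.3730 × 0.6270 = 0.467742 (base)
P(M) = C(2,0) × 0.373^2 × 0.627^0 = 1 × 0.139129 × 1.0000 = 0.139129
Relative intensity = 0.139129 / 0.467742 × 100 = 29.74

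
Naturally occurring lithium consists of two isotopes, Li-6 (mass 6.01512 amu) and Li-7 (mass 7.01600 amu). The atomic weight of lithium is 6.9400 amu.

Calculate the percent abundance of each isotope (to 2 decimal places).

Let x be the fractional abundance of Li-6; then Li-7 has abundance 1 − x.
6.01512·x + 7.01600·(1 − x) = 6.9400
(6.01512 − 7.01600)·x = 6.9400 − 7.01600
x = -0.07600 / -1.00088 = 0.07593 → 7.59% Li-6, 92.41% Li-7.

Li-6: 7.59%, Li-7: 92.41%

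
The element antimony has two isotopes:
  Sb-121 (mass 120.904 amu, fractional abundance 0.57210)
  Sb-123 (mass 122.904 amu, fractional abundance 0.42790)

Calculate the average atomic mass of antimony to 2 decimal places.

121.76 amu

Average mass = Σ (abundance × isotope mass) = 0.57210 × 120.904 + 0.42790 × 122.904
= 69.1692 + 52.5906 = 121.7598 amu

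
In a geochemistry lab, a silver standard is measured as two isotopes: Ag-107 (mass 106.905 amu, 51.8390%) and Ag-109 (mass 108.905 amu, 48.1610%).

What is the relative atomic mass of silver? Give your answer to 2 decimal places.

107.87 amu

Average mass = Σ (abundance × isotope mass) = 0.518390 × 106.905 + 0.481610 × 108.905
= 55.4185 + 52.4497 = 107.8682 amu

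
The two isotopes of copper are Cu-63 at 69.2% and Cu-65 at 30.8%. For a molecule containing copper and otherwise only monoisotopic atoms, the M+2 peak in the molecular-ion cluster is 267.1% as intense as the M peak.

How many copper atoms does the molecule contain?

6

The M+2/M ratio from n Cu atoms is n · q/p = n · 0.308/0.692.
n = 2.671 × 0.692/0.308 = 6.00 ≈ 6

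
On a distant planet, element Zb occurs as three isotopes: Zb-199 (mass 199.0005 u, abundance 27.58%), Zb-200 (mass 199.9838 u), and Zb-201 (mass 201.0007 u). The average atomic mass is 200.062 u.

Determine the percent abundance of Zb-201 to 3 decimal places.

The remaining 72.42% is split between Zb-200 (fraction x) and Zb-201 (fraction 0.7242 − x).
Substituting: 199.9838x + 201.0007(0.7242 − x) = 145.1776621
(199.9838 − 201.0007)x = -0.38704484  ⇒  x = 0.38061, y = 0.34359
Zb-200: 38.061%, Zb-201: 34.359%.

34.359%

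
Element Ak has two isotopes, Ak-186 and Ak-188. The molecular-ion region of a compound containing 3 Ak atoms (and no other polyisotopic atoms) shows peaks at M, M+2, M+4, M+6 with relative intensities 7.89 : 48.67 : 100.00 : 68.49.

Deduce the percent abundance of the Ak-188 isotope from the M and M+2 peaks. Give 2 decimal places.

If p is the fraction of Ak that is Ak-186, then I(M+2)/I(M) = [C(3,1)·p^2·(1−p)] / p^3 = 3·(1−p)/p = 48.67/7.89 = 6.1686
(1−p)/p = 6.1686/3 = 2.0562  ⇒  p = 1/(1 + 2.0562) = 0.3272
Ak-186: 32.72%, Ak-188: 67.28%.

67.28%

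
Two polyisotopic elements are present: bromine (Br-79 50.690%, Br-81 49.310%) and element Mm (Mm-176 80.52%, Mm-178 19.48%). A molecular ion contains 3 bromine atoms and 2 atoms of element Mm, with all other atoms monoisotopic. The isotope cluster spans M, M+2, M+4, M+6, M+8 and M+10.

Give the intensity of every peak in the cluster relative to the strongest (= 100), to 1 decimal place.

Bromine pattern (n=3): 0.13024674 : 0.3801026 : 0.36975457 : 0.11989609
Element Mm pattern (n=2): 0.64834704 : 0.31370592 : 0.03794704
Convolve the two distributions (both contribute in 2-u steps):
  M: 0.13024674×0.64834704 = 0.084445
  M+2: 0.13024674×0.31370592 + 0.3801026×0.64834704 = 0.287298
  M+4: 0.13024674×0.03794704 + 0.3801026×0.31370592 + 0.36975457×0.64834704 = 0.363912
  M+6: 0.3801026×0.03794704 + 0.36975457×0.31370592 + 0.11989609×0.64834704 = 0.208152
  M+8: 0.36975457×0.03794704 + 0.11989609×0.31370592 = 0.051643
  M+10: 0.11989609×0.03794704 = 0.004550
Scale to base peak (0.363912) = 100: 23.2 : 78.9 : 100.0 : 57.2 : 14.2 : 1.3

23.2 : 78.9 : 100.0 : 57.2 : 14.2 : 1.3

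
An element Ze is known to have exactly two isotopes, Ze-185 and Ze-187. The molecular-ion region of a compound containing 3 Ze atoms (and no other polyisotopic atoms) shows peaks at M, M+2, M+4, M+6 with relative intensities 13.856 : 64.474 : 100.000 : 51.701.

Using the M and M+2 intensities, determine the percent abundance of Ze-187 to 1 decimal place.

60.8%

Write p for the Ze-185 fraction. I(M+2)/I(M) = [C(3,1)·p^2·(1−p)] / p^3 = 3·(1−p)/p = 64.474/13.856 = 4.6531
(1−p)/p = 4.6531/3 = 1.5510  ⇒  p = 1/(1 + 1.5510) = 0.3920
Ze-185: 39.2%, Ze-187: 60.8%.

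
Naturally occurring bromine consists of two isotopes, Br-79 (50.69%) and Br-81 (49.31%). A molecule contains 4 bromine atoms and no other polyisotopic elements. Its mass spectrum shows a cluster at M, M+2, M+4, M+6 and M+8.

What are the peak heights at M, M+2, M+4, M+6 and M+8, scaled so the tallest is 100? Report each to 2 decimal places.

The 4 Br atoms are independent, so intensities follow the terms of (0.5069 + 0.4931)^4.
P(M) = 0.5069^4 = 0.066022
P(M+2) = 4 × 0.5069^3 × 0.4931^1 = 0.256899
P(M+4) = 6 × 0.5069^2 × 0.4931^2 = 0.374857
P(M+6) = 4 × 0.5069^1 × 0.4931^3 = 0.243101
P(M+8) = 0.4931^4 = 0.059121
The M+4 peak is largest (0.374857); scaling to 100 gives 17.61 : 68.53 : 100.00 : 64.85 : 15.77.

17.61 : 68.53 : 100.00 : 64.85 : 15.77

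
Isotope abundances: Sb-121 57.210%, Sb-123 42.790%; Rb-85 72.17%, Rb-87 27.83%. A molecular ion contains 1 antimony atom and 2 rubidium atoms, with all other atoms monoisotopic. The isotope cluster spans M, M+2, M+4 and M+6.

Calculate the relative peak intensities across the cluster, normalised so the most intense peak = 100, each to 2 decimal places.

Antimony pattern (n=1): 0.5721 : 0.4279
Rubidium pattern (n=2): 0.52085089 : 0.40169822 : 0.07745089
Convolve the two distributions (both contribute in 2-u steps):
  M: 0.5721×0.52085089 = 0.297979
  M+2: 0.5721×0.40169822 + 0.4279×0.52085089 = 0.452684
  M+4: 0.5721×0.07745089 + 0.4279×0.40169822 = 0.216196
  M+6: 0.4279×0.07745089 = 0.033141
Scale to base peak (0.452684) = 100: 65.82 : 100.00 : 47.76 : 7.32

65.82 : 100.00 : 47.76 : 7.32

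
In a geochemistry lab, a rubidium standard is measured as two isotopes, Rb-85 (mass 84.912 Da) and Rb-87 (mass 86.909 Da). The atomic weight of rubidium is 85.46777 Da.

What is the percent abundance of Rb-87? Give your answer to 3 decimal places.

27.830%

Writing the weighted mean with unknown fraction x of Rb-85:
84.912·x + 86.909·(1 − x) = 85.46777
(84.912 − 86.909)·x = 85.46777 − 86.909
x = -1.44123 / -1.997 = 0.72170 → 72.170% Rb-85, 27.830% Rb-87.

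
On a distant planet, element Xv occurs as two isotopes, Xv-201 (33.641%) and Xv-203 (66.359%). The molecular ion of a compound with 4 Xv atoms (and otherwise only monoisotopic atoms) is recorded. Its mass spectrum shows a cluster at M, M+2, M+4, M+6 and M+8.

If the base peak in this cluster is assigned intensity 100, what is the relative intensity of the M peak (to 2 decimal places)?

Term probabilities: M 0.0128, M+2 0.1011, M+4 0.2990, M+6 0.3932, M+8 0.1939. Base peak = M+6.
P(M+6) = C(4,3) × 0.33641^1 × 0.66359^3 = 4 × 0.33641 × 0.29221298 = 0.393213 (base)
P(M) = C(4,0) × 0.33641^4 × 0.66359^0 = 1 × 0.01280783 × 1.0000 = 0.012808
Relative intensity = 0.012808 / 0.393213 × 100 = 3.26

3.26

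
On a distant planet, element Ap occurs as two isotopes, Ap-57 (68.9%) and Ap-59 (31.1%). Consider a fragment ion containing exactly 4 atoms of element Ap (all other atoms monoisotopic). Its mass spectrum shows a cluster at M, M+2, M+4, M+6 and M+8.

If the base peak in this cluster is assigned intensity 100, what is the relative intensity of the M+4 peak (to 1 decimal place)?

Term probabilities: M 0.2254, M+2 0.4069, M+4 0.2755, M+6 0.0829, M+8 0.0094. Base peak = M+2.
P(M+2) = C(4,1) × 0.689^3 × 0.311^1 = 4 × 0.32708277 × 0.3110 = 0.406891 (base)
P(M+4) = C(4,2) × 0.689^2 × 0.311^2 = 6 × 0.474721 × 0.096721 = 0.275493
Relative intensity = 0.275493 / 0.406891 × 100 = 67.7

67.7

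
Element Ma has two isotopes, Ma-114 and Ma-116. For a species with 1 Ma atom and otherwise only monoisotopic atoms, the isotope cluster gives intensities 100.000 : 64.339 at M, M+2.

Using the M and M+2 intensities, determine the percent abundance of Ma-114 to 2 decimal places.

60.85%

Write p for the Ma-114 fraction. I(M+2)/I(M) = [C(1,1)·p^0·(1−p)] / p^1 = 1·(1−p)/p = 64.339/100.000 = 0.6434
(1−p)/p = 0.6434/1 = 0.6434  ⇒  p = 1/(1 + 0.6434) = 0.6085
Ma-114: 60.85%, Ma-116: 39.15%.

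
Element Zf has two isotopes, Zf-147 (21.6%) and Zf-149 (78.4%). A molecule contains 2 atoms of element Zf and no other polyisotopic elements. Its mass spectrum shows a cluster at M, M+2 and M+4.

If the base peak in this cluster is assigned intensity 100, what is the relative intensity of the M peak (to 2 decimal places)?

7.59

Binomial terms of (0.216 + 0.784)^2: M 0.0467, M+2 0.3387, M+4 0.6147 → M+4 is the base peak.
P(M+4) = C(2,2) × 0.216^0 × 0.784^2 = 1 × 1.0000 × 0.614656 = 0.614656 (base)
P(M) = C(2,0) × 0.216^2 × 0.784^0 = 1 × 0.046656 × 1.0000 = 0.046656
Relative intensity = 0.046656 / 0.614656 × 100 = 7.59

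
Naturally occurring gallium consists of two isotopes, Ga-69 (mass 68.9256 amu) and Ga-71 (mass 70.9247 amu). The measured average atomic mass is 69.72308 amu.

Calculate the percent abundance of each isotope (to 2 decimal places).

Ga-69: 60.11%, Ga-71: 39.89%

With x = fraction of Ga-69 (so Ga-71 is 1 − x):
68.9256·x + 70.9247·(1 − x) = 69.72308
(68.9256 − 70.9247)·x = 69.72308 − 70.9247
x = -1.20162 / -1.9991 = 0.60108 → 60.11% Ga-69, 39.89% Ga-71.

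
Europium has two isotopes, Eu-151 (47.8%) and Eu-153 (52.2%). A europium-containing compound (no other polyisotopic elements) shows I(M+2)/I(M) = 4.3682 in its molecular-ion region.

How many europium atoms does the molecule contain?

The M+2/M ratio from n Eu atoms is n · q/p = n · 0.522/0.478.
n = 4.3682 × 0.478/0.522 = 4.00 ≈ 4

4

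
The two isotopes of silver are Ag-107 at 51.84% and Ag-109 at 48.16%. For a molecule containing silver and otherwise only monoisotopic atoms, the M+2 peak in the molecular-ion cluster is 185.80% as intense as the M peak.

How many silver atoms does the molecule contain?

For n independent Ag atoms, I(M+2)/I(M) = n · (abundance Ag-109) / (abundance Ag-107) = n · 0.4816/0.5184.
n = 1.8580 × 0.5184/0.4816 = 2.00 ≈ 2

2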